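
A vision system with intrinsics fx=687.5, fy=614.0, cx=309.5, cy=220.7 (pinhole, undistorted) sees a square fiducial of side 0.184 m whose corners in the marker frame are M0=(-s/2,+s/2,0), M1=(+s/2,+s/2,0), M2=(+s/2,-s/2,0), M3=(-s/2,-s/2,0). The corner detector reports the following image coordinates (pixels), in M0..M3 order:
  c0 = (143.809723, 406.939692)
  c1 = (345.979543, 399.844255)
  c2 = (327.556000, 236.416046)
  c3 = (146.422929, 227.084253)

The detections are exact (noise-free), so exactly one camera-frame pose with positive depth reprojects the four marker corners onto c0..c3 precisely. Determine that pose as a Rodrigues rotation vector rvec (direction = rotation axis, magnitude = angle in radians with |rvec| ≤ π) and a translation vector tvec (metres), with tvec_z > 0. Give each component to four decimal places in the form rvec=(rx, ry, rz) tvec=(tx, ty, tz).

Intrinsics K: fx=687.5, fy=614.0, cx=309.5, cy=220.7
Marker side s = 0.184 m; corners in marker frame (Z=0):
  M0 = (-0.0920, +0.0920, 0)
  M1 = (+0.0920, +0.0920, 0)
  M2 = (+0.0920, -0.0920, 0)
  M3 = (-0.0920, -0.0920, 0)
Detected image corners:
  c0 = (143.809723, 406.939692) px
  c1 = (345.979543, 399.844255) px
  c2 = (327.556000, 236.416046) px
  c3 = (146.422929, 227.084253) px
Planar DLT: solve 8×8 A·h = b for H (H[2,2]=1):
  H  [+1164.62767 -103.22437 +245.33833]
  H  [+175.07729 +734.36936 +312.71722]
  H  [+0.52417 -0.61817 +1.00000]
B = K⁻¹H; ‖b₁‖=1.552407, ‖b₂‖=1.552407; λ = 2/(‖b₁‖+‖b₂‖) = 0.644161, sign → tz>0 ⇒ λ=+0.644161
r₁ = λ·B[:,0] = (+0.93921,+0.06231,+0.33765); r₂ = λ·B[:,1] = (+0.08255,+0.91358,-0.39820)
r₃ = r₁×r₂ = (-0.33328,+0.40187,+0.85289); SVD([r₁ r₂ r₃]) → R = UVᵀ:
  R  [+0.93921 +0.08255 -0.33328]
  R  [+0.06231 +0.91358 +0.40187]
  R  [+0.33765 -0.39820 +0.85289]
t = (-0.06012, +0.09654, +0.64416) m
tr R = 2.705676; θ = arccos((tr R − 1)/2) = 0.549400 rad = 31.478°
axis k = ((R−Rᵀ)₃₂, (R−Rᵀ)₁₃, (R−Rᵀ)₂₁) / (2 sinθ) = (-0.766092, -0.642438, -0.019377)
rvec = θ·k = (-0.420891, -0.352956, -0.010646)

rvec=(-0.4209, -0.3530, -0.0106) tvec=(-0.0601, 0.0965, 0.6442)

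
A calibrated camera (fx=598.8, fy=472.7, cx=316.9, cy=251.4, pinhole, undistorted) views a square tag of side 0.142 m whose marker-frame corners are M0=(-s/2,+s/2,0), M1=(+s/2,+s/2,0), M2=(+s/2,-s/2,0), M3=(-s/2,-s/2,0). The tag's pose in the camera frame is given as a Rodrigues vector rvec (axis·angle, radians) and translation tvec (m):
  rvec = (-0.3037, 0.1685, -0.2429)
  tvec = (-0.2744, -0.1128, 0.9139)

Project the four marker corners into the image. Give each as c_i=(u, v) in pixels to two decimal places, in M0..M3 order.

Intrinsics K: fx=598.8, fy=472.7, cx=316.9, cy=251.4
Marker side s = 0.142 m; corners in marker frame (Z=0):
  M0 = (-0.0710, +0.0710, 0)
  M1 = (+0.0710, +0.0710, 0)
  M2 = (+0.0710, -0.0710, 0)
  M3 = (-0.0710, -0.0710, 0)
rvec = (-0.3037, 0.1685, -0.2429), |rvec| = θ = 0.42382 rad = 24.283°
Rodrigues: sinθ=0.41125, 1−cosθ=0.08848; R = I + sinθ·[k]× + (1−cosθ)·[k]×²:
    [+0.95695 +0.21049 +0.19984]
    [-0.26090 +0.92551 +0.27453]
    [-0.12717 -0.31485 +0.94058]
t = (-0.2744, -0.1128, 0.9139) m
M0: Pc = R·M0+t = (-0.32740, -0.02857, +0.90057); u = 598.8·(-0.32740)/0.90057 + 316.9 = 99.2094, v = 472.7·(-0.02857)/0.90057 + 251.4 = 236.4066
M1: Pc = R·M1+t = (-0.19151, -0.06561, +0.88252); u = 598.8·(-0.19151)/0.88252 + 316.9 = 186.9567, v = 472.7·(-0.06561)/0.88252 + 251.4 = 216.2560
M2: Pc = R·M2+t = (-0.22140, -0.19703, +0.92723); u = 598.8·(-0.22140)/0.92723 + 316.9 = 173.9199, v = 472.7·(-0.19703)/0.92723 + 251.4 = 150.9515
M3: Pc = R·M3+t = (-0.35729, -0.15999, +0.94528); u = 598.8·(-0.35729)/0.94528 + 316.9 = 90.5718, v = 472.7·(-0.15999)/0.94528 + 251.4 = 171.3965

c0=(99.21, 236.41) c1=(186.96, 216.26) c2=(173.92, 150.95) c3=(90.57, 171.40)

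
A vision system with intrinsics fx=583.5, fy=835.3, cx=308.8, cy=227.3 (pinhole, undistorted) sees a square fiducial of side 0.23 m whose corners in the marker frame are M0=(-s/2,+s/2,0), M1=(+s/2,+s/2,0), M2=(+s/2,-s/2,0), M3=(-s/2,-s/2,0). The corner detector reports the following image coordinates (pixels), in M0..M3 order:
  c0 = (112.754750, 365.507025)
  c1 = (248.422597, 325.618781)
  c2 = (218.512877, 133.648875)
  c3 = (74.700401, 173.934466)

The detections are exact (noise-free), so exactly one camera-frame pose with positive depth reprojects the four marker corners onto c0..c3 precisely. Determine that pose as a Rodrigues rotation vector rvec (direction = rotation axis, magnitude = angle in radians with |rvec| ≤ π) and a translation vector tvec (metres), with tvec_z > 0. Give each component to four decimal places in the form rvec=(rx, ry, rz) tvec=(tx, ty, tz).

Intrinsics K: fx=583.5, fy=835.3, cx=308.8, cy=227.3
Marker side s = 0.23 m; corners in marker frame (Z=0):
  M0 = (-0.1150, +0.1150, 0)
  M1 = (+0.1150, +0.1150, 0)
  M2 = (+0.1150, -0.1150, 0)
  M3 = (-0.1150, -0.1150, 0)
Detected image corners:
  c0 = (112.754750, 365.507025) px
  c1 = (248.422597, 325.618781) px
  c2 = (218.512877, 133.648875) px
  c3 = (74.700401, 173.934466) px
Planar DLT: solve 8×8 A·h = b for H (H[2,2]=1):
  H  [+613.91494 +187.45553 +164.40909]
  H  [-163.82126 +894.52248 +252.26297]
  H  [+0.04184 +0.24324 +1.00000]
B = K⁻¹H; ‖b₁‖=1.051512, ‖b₂‖=1.051512; λ = 2/(‖b₁‖+‖b₂‖) = 0.951011, sign → tz>0 ⇒ λ=+0.951011
r₁ = λ·B[:,0] = (+0.97953,-0.19734,+0.03979); r₂ = λ·B[:,1] = (+0.18310,+0.95549,+0.23132)
r₃ = r₁×r₂ = (-0.08366,-0.21930,+0.97206); SVD([r₁ r₂ r₃]) → R = UVᵀ:
  R  [+0.97953 +0.18310 -0.08366]
  R  [-0.19734 +0.95549 -0.21930]
  R  [+0.03979 +0.23132 +0.97206]
t = (-0.23533, +0.02842, +0.95101) m
tr R = 2.907083; θ = arccos((tr R − 1)/2) = 0.306016 rad = 17.533°
axis k = ((R−Rᵀ)₃₂, (R−Rᵀ)₁₃, (R−Rᵀ)₂₁) / (2 sinθ) = (+0.747884, -0.204890, -0.631418)
rvec = θ·k = (+0.228865, -0.062700, -0.193224)

rvec=(0.2289, -0.0627, -0.1932) tvec=(-0.2353, 0.0284, 0.9510)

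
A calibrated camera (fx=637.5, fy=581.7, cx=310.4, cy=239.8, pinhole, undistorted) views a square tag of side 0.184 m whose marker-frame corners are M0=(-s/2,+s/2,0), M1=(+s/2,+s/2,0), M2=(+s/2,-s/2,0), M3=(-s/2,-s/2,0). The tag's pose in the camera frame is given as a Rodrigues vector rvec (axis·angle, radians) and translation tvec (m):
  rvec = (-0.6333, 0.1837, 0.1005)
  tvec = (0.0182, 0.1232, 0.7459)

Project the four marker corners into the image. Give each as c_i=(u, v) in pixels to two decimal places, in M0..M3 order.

c0=(233.68, 398.12) c1=(399.78, 412.71) c2=(410.02, 279.18) c3=(265.08, 272.53)

Intrinsics K: fx=637.5, fy=581.7, cx=310.4, cy=239.8
Marker side s = 0.184 m; corners in marker frame (Z=0):
  M0 = (-0.0920, +0.0920, 0)
  M1 = (+0.0920, +0.0920, 0)
  M2 = (+0.0920, -0.0920, 0)
  M3 = (-0.0920, -0.0920, 0)
rvec = (-0.6333, 0.1837, 0.1005), |rvec| = θ = 0.66702 rad = 38.217°
Rodrigues: sinθ=0.61865, 1−cosθ=0.21433; R = I + sinθ·[k]× + (1−cosθ)·[k]×²:
    [+0.97888 -0.14926 +0.13972]
    [+0.03717 +0.80193 +0.59627]
    [-0.20104 -0.57848 +0.79053]
t = (0.0182, 0.1232, 0.7459) m
M0: Pc = R·M0+t = (-0.08559, +0.19356, +0.71118); u = 637.5·(-0.08559)/0.71118 + 310.4 = 233.6784, v = 581.7·(+0.19356)/0.71118 + 239.8 = 398.1189
M1: Pc = R·M1+t = (+0.09453, +0.20040, +0.67418); u = 637.5·(+0.09453)/0.67418 + 310.4 = 399.7819, v = 581.7·(+0.20040)/0.67418 + 239.8 = 412.7063
M2: Pc = R·M2+t = (+0.12199, +0.05284, +0.78062); u = 637.5·(+0.12199)/0.78062 + 310.4 = 410.0222, v = 581.7·(+0.05284)/0.78062 + 239.8 = 279.1766
M3: Pc = R·M3+t = (-0.05813, +0.04600, +0.81762); u = 637.5·(-0.05813)/0.81762 + 310.4 = 265.0794, v = 581.7·(+0.04600)/0.81762 + 239.8 = 272.5295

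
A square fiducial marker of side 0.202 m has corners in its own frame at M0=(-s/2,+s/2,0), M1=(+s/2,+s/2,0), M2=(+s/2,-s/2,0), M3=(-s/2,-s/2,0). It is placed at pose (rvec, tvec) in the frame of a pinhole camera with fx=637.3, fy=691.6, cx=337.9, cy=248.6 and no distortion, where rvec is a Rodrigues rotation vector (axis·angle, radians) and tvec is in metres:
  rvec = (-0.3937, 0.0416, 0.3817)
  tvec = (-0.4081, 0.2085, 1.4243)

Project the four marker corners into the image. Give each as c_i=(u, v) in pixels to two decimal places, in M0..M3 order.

c0=(92.18, 376.60) c1=(174.95, 414.74) c2=(216.18, 324.03) c3=(136.94, 289.21)

Intrinsics K: fx=637.3, fy=691.6, cx=337.9, cy=248.6
Marker side s = 0.202 m; corners in marker frame (Z=0):
  M0 = (-0.1010, +0.1010, 0)
  M1 = (+0.1010, +0.1010, 0)
  M2 = (+0.1010, -0.1010, 0)
  M3 = (-0.1010, -0.1010, 0)
rvec = (-0.3937, 0.0416, 0.3817), |rvec| = θ = 0.54993 rad = 31.509°
Rodrigues: sinθ=0.52263, 1−cosθ=0.14744; R = I + sinθ·[k]× + (1−cosθ)·[k]×²:
    [+0.92813 -0.37073 -0.03373]
    [+0.35476 +0.85340 +0.38190]
    [-0.11280 -0.36641 +0.92359]
t = (-0.4081, 0.2085, 1.4243) m
M0: Pc = R·M0+t = (-0.53928, +0.25886, +1.39868); u = 637.3·(-0.53928)/1.39868 + 337.9 = 92.1790, v = 691.6·(+0.25886)/1.39868 + 248.6 = 376.5983
M1: Pc = R·M1+t = (-0.35180, +0.33053, +1.37590); u = 637.3·(-0.35180)/1.37590 + 337.9 = 174.9490, v = 691.6·(+0.33053)/1.37590 + 248.6 = 414.7394
M2: Pc = R·M2+t = (-0.27692, +0.15814, +1.44992); u = 637.3·(-0.27692)/1.44992 + 337.9 = 216.1839, v = 691.6·(+0.15814)/1.44992 + 248.6 = 324.0305
M3: Pc = R·M3+t = (-0.46440, +0.08647, +1.47270); u = 637.3·(-0.46440)/1.47270 + 337.9 = 136.9358, v = 691.6·(+0.08647)/1.47270 + 248.6 = 289.2098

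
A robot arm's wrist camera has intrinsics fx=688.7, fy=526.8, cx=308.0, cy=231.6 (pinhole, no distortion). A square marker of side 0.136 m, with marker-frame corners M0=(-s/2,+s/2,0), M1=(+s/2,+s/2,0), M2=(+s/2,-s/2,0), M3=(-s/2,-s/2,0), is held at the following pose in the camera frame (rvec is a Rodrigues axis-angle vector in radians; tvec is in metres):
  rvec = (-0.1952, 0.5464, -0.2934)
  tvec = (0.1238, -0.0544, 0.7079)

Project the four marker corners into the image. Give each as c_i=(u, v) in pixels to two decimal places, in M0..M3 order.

c0=(387.54, 254.62) c1=(511.45, 221.54) c2=(471.13, 124.84) c3=(356.46, 164.73)

Intrinsics K: fx=688.7, fy=526.8, cx=308.0, cy=231.6
Marker side s = 0.136 m; corners in marker frame (Z=0):
  M0 = (-0.0680, +0.0680, 0)
  M1 = (+0.0680, +0.0680, 0)
  M2 = (+0.0680, -0.0680, 0)
  M3 = (-0.0680, -0.0680, 0)
rvec = (-0.1952, 0.5464, -0.2934), |rvec| = θ = 0.65018 rad = 37.253°
Rodrigues: sinθ=0.60533, 1−cosθ=0.20403; R = I + sinθ·[k]× + (1−cosθ)·[k]×²:
    [+0.81436 +0.22168 +0.53635]
    [-0.32464 +0.94006 +0.10436]
    [-0.48107 -0.25911 +0.83752]
t = (0.1238, -0.0544, 0.7079) m
M0: Pc = R·M0+t = (+0.08350, +0.03160, +0.72299); u = 688.7·(+0.08350)/0.72299 + 308.0 = 387.5374, v = 526.8·(+0.03160)/0.72299 + 231.6 = 254.6247
M1: Pc = R·M1+t = (+0.19425, -0.01255, +0.65757); u = 688.7·(+0.19425)/0.65757 + 308.0 = 511.4478, v = 526.8·(-0.01255)/0.65757 + 231.6 = 221.5450
M2: Pc = R·M2+t = (+0.16410, -0.14040, +0.69281); u = 688.7·(+0.16410)/0.69281 + 308.0 = 471.1293, v = 526.8·(-0.14040)/0.69281 + 231.6 = 124.8422
M3: Pc = R·M3+t = (+0.05335, -0.09625, +0.75823); u = 688.7·(+0.05335)/0.75823 + 308.0 = 356.4566, v = 526.8·(-0.09625)/0.75823 + 231.6 = 164.7287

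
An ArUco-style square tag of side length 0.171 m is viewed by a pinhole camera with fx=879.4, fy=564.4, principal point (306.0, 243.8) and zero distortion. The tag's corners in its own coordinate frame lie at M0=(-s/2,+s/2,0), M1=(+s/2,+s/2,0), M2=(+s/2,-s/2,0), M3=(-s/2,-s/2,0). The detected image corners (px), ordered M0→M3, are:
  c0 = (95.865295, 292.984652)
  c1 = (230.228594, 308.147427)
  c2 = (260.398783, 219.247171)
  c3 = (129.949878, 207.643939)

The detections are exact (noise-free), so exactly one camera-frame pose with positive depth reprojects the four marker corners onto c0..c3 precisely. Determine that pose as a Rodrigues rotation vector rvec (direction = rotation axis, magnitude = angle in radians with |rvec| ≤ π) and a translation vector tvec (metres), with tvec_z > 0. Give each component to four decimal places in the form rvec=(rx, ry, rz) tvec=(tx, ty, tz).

rvec=(-0.2590, 0.1999, 0.1712) tvec=(-0.1542, 0.0231, 1.0615)

Intrinsics K: fx=879.4, fy=564.4, cx=306.0, cy=243.8
Marker side s = 0.171 m; corners in marker frame (Z=0):
  M0 = (-0.0855, +0.0855, 0)
  M1 = (+0.0855, +0.0855, 0)
  M2 = (+0.0855, -0.0855, 0)
  M3 = (-0.0855, -0.0855, 0)
Detected image corners:
  c0 = (95.865295, 292.984652) px
  c1 = (230.228594, 308.147427) px
  c2 = (260.398783, 219.247171) px
  c3 = (129.949878, 207.643939) px
Planar DLT: solve 8×8 A·h = b for H (H[2,2]=1):
  H  [+737.41497 -227.94375 +178.25739]
  H  [+25.44460 +452.09356 +256.05973]
  H  [-0.20474 -0.22257 +1.00000]
B = K⁻¹H; ‖b₁‖=0.942052, ‖b₂‖=0.942052; λ = 2/(‖b₁‖+‖b₂‖) = 1.061513, sign → tz>0 ⇒ λ=+1.061513
r₁ = λ·B[:,0] = (+0.96575,+0.14174,-0.21734); r₂ = λ·B[:,1] = (-0.19294,+0.95234,-0.23626)
r₃ = r₁×r₂ = (+0.17349,+0.27010,+0.94707); SVD([r₁ r₂ r₃]) → R = UVᵀ:
  R  [+0.96575 -0.19294 +0.17349]
  R  [+0.14174 +0.95234 +0.27010]
  R  [-0.21734 -0.23626 +0.94707]
t = (-0.15420, +0.02306, +1.06151) m
tr R = 2.865166; θ = arccos((tr R − 1)/2) = 0.369292 rad = 21.159°
axis k = ((R−Rᵀ)₃₂, (R−Rᵀ)₁₃, (R−Rᵀ)₂₁) / (2 sinθ) = (-0.701409, +0.541388, +0.463599)
rvec = θ·k = (-0.259025, +0.199930, +0.171204)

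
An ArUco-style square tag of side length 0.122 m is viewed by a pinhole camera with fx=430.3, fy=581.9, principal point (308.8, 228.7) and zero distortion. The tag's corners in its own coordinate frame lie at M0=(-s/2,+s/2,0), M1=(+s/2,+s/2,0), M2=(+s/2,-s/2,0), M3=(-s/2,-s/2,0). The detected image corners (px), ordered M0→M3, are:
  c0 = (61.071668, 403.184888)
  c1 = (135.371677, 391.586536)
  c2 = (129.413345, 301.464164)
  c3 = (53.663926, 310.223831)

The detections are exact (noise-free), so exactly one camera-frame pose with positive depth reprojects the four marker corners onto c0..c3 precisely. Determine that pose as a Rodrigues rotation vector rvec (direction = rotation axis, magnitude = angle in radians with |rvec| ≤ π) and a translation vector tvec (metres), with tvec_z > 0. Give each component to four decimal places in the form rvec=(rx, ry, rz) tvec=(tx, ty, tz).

rvec=(0.0965, -0.2076, -0.0559) tvec=(-0.3739, 0.1597, 0.7543)

Intrinsics K: fx=430.3, fy=581.9, cx=308.8, cy=228.7
Marker side s = 0.122 m; corners in marker frame (Z=0):
  M0 = (-0.0610, +0.0610, 0)
  M1 = (+0.0610, +0.0610, 0)
  M2 = (+0.0610, -0.0610, 0)
  M3 = (-0.0610, -0.0610, 0)
Detected image corners:
  c0 = (61.071668, 403.184888) px
  c1 = (135.371677, 391.586536) px
  c2 = (129.413345, 301.464164) px
  c3 = (53.663926, 310.223831) px
Planar DLT: solve 8×8 A·h = b for H (H[2,2]=1):
  H  [+640.44219 +67.43153 +95.52336]
  H  [+11.09697 +797.40115 +351.90650]
  H  [+0.26912 +0.13438 +1.00000]
B = K⁻¹H; ‖b₁‖=1.325732, ‖b₂‖=1.325732; λ = 2/(‖b₁‖+‖b₂‖) = 0.754300, sign → tz>0 ⇒ λ=+0.754300
r₁ = λ·B[:,0] = (+0.97699,-0.06540,+0.20300); r₂ = λ·B[:,1] = (+0.04546,+0.99381,+0.10136)
r₃ = r₁×r₂ = (-0.20837,-0.08980,+0.97392); SVD([r₁ r₂ r₃]) → R = UVᵀ:
  R  [+0.97699 +0.04546 -0.20837]
  R  [-0.06540 +0.99381 -0.08980]
  R  [+0.20300 +0.10136 +0.97392]
t = (-0.37387, +0.15971, +0.75430) m
tr R = 2.944722; θ = arccos((tr R − 1)/2) = 0.235659 rad = 13.502°
axis k = ((R−Rᵀ)₃₂, (R−Rᵀ)₁₃, (R−Rᵀ)₂₁) / (2 sinθ) = (+0.409377, -0.880936, -0.237406)
rvec = θ·k = (+0.096473, -0.207600, -0.055947)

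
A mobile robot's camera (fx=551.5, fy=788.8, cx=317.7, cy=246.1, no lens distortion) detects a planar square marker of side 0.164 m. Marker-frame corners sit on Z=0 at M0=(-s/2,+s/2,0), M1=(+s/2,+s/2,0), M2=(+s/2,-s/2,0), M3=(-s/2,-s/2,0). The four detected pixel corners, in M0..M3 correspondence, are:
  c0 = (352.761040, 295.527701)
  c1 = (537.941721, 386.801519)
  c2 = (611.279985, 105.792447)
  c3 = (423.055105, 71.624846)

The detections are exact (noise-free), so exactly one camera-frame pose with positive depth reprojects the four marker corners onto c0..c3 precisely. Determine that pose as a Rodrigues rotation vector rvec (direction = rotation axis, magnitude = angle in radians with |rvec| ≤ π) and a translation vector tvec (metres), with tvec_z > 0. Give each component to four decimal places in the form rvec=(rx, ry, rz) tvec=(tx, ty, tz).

Intrinsics K: fx=551.5, fy=788.8, cx=317.7, cy=246.1
Marker side s = 0.164 m; corners in marker frame (Z=0):
  M0 = (-0.0820, +0.0820, 0)
  M1 = (+0.0820, +0.0820, 0)
  M2 = (+0.0820, -0.0820, 0)
  M3 = (-0.0820, -0.0820, 0)
Detected image corners:
  c0 = (352.761040, 295.527701) px
  c1 = (537.941721, 386.801519) px
  c2 = (611.279985, 105.792447) px
  c3 = (423.055105, 71.624846) px
Planar DLT: solve 8×8 A·h = b for H (H[2,2]=1):
  H  [+521.98868 -626.31388 +472.60839]
  H  [+101.38019 +1436.48789 +207.56793]
  H  [-1.28152 -0.39352 +1.00000]
B = K⁻¹H; ‖b₁‖=2.181684, ‖b₂‖=2.181684; λ = 2/(‖b₁‖+‖b₂‖) = 0.458362, sign → tz>0 ⇒ λ=+0.458362
r₁ = λ·B[:,0] = (+0.77221,+0.24217,-0.58740); r₂ = λ·B[:,1] = (-0.41663,+0.89100,-0.18037)
r₃ = r₁×r₂ = (+0.47969,+0.38402,+0.78894); SVD([r₁ r₂ r₃]) → R = UVᵀ:
  R  [+0.77221 -0.41663 +0.47969]
  R  [+0.24217 +0.89100 +0.38402]
  R  [-0.58740 -0.18037 +0.78894]
t = (+0.12875, -0.02239, +0.45836) m
tr R = 2.452156; θ = arccos((tr R − 1)/2) = 0.758196 rad = 43.441°
axis k = ((R−Rᵀ)₃₂, (R−Rᵀ)₁₃, (R−Rᵀ)₂₁) / (2 sinθ) = (-0.410400, +0.775937, +0.479055)
rvec = θ·k = (-0.311164, +0.588312, +0.363217)

rvec=(-0.3112, 0.5883, 0.3632) tvec=(0.1287, -0.0224, 0.4584)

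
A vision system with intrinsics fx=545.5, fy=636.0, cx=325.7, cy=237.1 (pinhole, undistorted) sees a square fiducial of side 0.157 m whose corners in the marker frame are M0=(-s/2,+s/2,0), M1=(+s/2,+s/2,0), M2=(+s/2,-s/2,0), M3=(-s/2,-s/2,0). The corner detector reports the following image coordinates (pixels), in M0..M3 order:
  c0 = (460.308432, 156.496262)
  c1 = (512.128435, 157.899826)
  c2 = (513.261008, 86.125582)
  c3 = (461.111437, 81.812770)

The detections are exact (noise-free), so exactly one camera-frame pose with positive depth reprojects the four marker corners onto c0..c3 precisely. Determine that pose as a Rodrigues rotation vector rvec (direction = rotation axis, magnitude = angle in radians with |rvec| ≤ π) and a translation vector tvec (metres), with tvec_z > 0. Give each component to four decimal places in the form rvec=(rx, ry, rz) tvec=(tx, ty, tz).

rvec=(0.0610, -0.3540, -0.0137) tvec=(0.4077, -0.2519, 1.3770)

Intrinsics K: fx=545.5, fy=636.0, cx=325.7, cy=237.1
Marker side s = 0.157 m; corners in marker frame (Z=0):
  M0 = (-0.0785, +0.0785, 0)
  M1 = (+0.0785, +0.0785, 0)
  M2 = (+0.0785, -0.0785, 0)
  M3 = (-0.0785, -0.0785, 0)
Detected image corners:
  c0 = (460.308432, 156.496262) px
  c1 = (512.128435, 157.899826) px
  c2 = (513.261008, 86.125582) px
  c3 = (461.111437, 81.812770) px
Planar DLT: solve 8×8 A·h = b for H (H[2,2]=1):
  H  [+453.41151 +15.74507 +487.21334]
  H  [+48.47333 +471.67645 +120.74131]
  H  [+0.25129 +0.04506 +1.00000]
B = K⁻¹H; ‖b₁‖=0.726234, ‖b₂‖=0.726234; λ = 2/(‖b₁‖+‖b₂‖) = 1.376967, sign → tz>0 ⇒ λ=+1.376967
r₁ = λ·B[:,0] = (+0.93792,-0.02405,+0.34601); r₂ = λ·B[:,1] = (+0.00270,+0.99807,+0.06204)
r₃ = r₁×r₂ = (-0.34684,-0.05726,+0.93618); SVD([r₁ r₂ r₃]) → R = UVᵀ:
  R  [+0.93792 +0.00270 -0.34684]
  R  [-0.02405 +0.99807 -0.05726]
  R  [+0.34601 +0.06204 +0.93618]
t = (+0.40770, -0.25192, +1.37697) m
tr R = 2.872167; θ = arccos((tr R − 1)/2) = 0.359470 rad = 20.596°
axis k = ((R−Rᵀ)₃₂, (R−Rᵀ)₁₃, (R−Rᵀ)₂₁) / (2 sinθ) = (+0.169570, -0.984785, -0.038016)
rvec = θ·k = (+0.060955, -0.354001, -0.013666)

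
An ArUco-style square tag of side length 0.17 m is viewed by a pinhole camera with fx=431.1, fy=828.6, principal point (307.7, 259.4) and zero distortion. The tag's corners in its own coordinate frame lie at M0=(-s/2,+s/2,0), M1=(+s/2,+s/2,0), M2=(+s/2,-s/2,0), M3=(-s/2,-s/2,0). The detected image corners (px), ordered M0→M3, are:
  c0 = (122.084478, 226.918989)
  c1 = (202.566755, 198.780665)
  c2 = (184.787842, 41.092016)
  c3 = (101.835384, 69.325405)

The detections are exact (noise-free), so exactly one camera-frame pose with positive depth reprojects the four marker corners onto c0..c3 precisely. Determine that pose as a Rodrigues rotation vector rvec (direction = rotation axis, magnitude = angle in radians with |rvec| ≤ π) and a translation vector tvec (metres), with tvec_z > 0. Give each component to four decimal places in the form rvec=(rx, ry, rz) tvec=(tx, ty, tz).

Intrinsics K: fx=431.1, fy=828.6, cx=307.7, cy=259.4
Marker side s = 0.17 m; corners in marker frame (Z=0):
  M0 = (-0.0850, +0.0850, 0)
  M1 = (+0.0850, +0.0850, 0)
  M2 = (+0.0850, -0.0850, 0)
  M3 = (-0.0850, -0.0850, 0)
Detected image corners:
  c0 = (122.084478, 226.918989) px
  c1 = (202.566755, 198.780665) px
  c2 = (184.787842, 41.092016) px
  c3 = (101.835384, 69.325405) px
Planar DLT: solve 8×8 A·h = b for H (H[2,2]=1):
  H  [+484.72850 +138.03936 +153.05138]
  H  [-162.16058 +950.28791 +135.14582]
  H  [+0.02712 +0.17150 +1.00000]
B = K⁻¹H; ‖b₁‖=1.124079, ‖b₂‖=1.124079; λ = 2/(‖b₁‖+‖b₂‖) = 0.889617, sign → tz>0 ⇒ λ=+0.889617
r₁ = λ·B[:,0] = (+0.98307,-0.18165,+0.02412); r₂ = λ·B[:,1] = (+0.17596,+0.97250,+0.15257)
r₃ = r₁×r₂ = (-0.05118,-0.14574,+0.98800); SVD([r₁ r₂ r₃]) → R = UVᵀ:
  R  [+0.98307 +0.17596 -0.05118]
  R  [-0.18165 +0.97250 -0.14574]
  R  [+0.02412 +0.15257 +0.98800]
t = (-0.31913, -0.13340, +0.88962) m
tr R = 2.943566; θ = arccos((tr R − 1)/2) = 0.238120 rad = 13.643°
axis k = ((R−Rᵀ)₃₂, (R−Rᵀ)₁₃, (R−Rᵀ)₂₁) / (2 sinθ) = (+0.632361, -0.159618, -0.758051)
rvec = θ·k = (+0.150578, -0.038008, -0.180507)

rvec=(0.1506, -0.0380, -0.1805) tvec=(-0.3191, -0.1334, 0.8896)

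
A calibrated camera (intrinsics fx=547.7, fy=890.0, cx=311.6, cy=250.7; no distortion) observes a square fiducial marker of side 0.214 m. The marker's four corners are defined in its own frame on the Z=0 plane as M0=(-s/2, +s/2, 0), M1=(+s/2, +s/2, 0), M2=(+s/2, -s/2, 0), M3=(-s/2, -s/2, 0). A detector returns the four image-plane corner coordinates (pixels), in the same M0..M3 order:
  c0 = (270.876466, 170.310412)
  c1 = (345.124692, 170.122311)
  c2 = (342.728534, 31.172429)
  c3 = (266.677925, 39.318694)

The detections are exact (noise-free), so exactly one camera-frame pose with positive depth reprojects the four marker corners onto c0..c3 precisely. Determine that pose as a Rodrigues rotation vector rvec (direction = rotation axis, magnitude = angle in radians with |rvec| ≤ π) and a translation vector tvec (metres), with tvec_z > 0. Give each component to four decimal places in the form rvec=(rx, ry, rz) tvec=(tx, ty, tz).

Intrinsics K: fx=547.7, fy=890.0, cx=311.6, cy=250.7
Marker side s = 0.214 m; corners in marker frame (Z=0):
  M0 = (-0.1070, +0.1070, 0)
  M1 = (+0.1070, +0.1070, 0)
  M2 = (+0.1070, -0.1070, 0)
  M3 = (-0.1070, -0.1070, 0)
Detected image corners:
  c0 = (270.876466, 170.310412) px
  c1 = (345.124692, 170.122311) px
  c2 = (342.728534, 31.172429) px
  c3 = (266.677925, 39.318694) px
Planar DLT: solve 8×8 A·h = b for H (H[2,2]=1):
  H  [+267.87518 +53.51700 +305.28143]
  H  [-47.13767 +642.90235 +103.68690]
  H  [-0.27170 +0.12400 +1.00000]
B = K⁻¹H; ‖b₁‖=0.699056, ‖b₂‖=0.699056; λ = 2/(‖b₁‖+‖b₂‖) = 1.430501, sign → tz>0 ⇒ λ=+1.430501
r₁ = λ·B[:,0] = (+0.92076,+0.03372,-0.38866); r₂ = λ·B[:,1] = (+0.03886,+0.98338,+0.17738)
r₃ = r₁×r₂ = (+0.38818,-0.17843,+0.90415); SVD([r₁ r₂ r₃]) → R = UVᵀ:
  R  [+0.92076 +0.03886 +0.38818]
  R  [+0.03372 +0.98338 -0.17843]
  R  [-0.38866 +0.17738 +0.90415]
t = (-0.01650, -0.23629, +1.43050) m
tr R = 2.808286; θ = arccos((tr R − 1)/2) = 0.441427 rad = 25.292°
axis k = ((R−Rᵀ)₃₂, (R−Rᵀ)₁₃, (R−Rᵀ)₂₁) / (2 sinθ) = (+0.416406, +0.909159, -0.006025)
rvec = θ·k = (+0.183813, +0.401328, -0.002660)

rvec=(0.1838, 0.4013, -0.0027) tvec=(-0.0165, -0.2363, 1.4305)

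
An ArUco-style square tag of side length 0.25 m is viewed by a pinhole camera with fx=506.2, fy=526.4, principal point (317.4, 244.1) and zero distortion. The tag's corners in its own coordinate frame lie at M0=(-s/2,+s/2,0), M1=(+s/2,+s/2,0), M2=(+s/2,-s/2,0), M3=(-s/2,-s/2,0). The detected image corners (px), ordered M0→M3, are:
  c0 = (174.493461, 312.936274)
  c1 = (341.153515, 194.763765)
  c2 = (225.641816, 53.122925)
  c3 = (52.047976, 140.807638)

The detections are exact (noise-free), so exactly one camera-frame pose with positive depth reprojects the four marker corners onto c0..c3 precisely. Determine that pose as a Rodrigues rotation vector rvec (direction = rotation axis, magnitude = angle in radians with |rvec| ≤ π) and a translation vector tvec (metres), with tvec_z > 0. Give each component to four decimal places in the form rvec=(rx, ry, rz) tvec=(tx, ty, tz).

Intrinsics K: fx=506.2, fy=526.4, cx=317.4, cy=244.1
Marker side s = 0.25 m; corners in marker frame (Z=0):
  M0 = (-0.1250, +0.1250, 0)
  M1 = (+0.1250, +0.1250, 0)
  M2 = (+0.1250, -0.1250, 0)
  M3 = (-0.1250, -0.1250, 0)
Detected image corners:
  c0 = (174.493461, 312.936274) px
  c1 = (341.153515, 194.763765) px
  c2 = (225.641816, 53.122925) px
  c3 = (52.047976, 140.807638) px
Planar DLT: solve 8×8 A·h = b for H (H[2,2]=1):
  H  [+801.18279 +423.11927 +202.83942]
  H  [-303.40037 +577.15588 +168.95003]
  H  [+0.60616 -0.26089 +1.00000]
B = K⁻¹H; ‖b₁‖=1.596576, ‖b₂‖=1.596576; λ = 2/(‖b₁‖+‖b₂‖) = 0.626340, sign → tz>0 ⇒ λ=+0.626340
r₁ = λ·B[:,0] = (+0.75327,-0.53706,+0.37966); r₂ = λ·B[:,1] = (+0.62600,+0.76251,-0.16341)
r₃ = r₁×r₂ = (-0.20174,+0.36076,+0.91058); SVD([r₁ r₂ r₃]) → R = UVᵀ:
  R  [+0.75327 +0.62600 -0.20174]
  R  [-0.53706 +0.76251 +0.36076]
  R  [+0.37966 -0.16341 +0.91058]
t = (-0.14175, -0.08942, +0.62634) m
tr R = 2.426361; θ = arccos((tr R − 1)/2) = 0.776771 rad = 44.506°
axis k = ((R−Rᵀ)₃₂, (R−Rᵀ)₁₃, (R−Rᵀ)₂₁) / (2 sinθ) = (-0.373884, -0.414705, -0.829596)
rvec = θ·k = (-0.290423, -0.322131, -0.644407)

rvec=(-0.2904, -0.3221, -0.6444) tvec=(-0.1418, -0.0894, 0.6263)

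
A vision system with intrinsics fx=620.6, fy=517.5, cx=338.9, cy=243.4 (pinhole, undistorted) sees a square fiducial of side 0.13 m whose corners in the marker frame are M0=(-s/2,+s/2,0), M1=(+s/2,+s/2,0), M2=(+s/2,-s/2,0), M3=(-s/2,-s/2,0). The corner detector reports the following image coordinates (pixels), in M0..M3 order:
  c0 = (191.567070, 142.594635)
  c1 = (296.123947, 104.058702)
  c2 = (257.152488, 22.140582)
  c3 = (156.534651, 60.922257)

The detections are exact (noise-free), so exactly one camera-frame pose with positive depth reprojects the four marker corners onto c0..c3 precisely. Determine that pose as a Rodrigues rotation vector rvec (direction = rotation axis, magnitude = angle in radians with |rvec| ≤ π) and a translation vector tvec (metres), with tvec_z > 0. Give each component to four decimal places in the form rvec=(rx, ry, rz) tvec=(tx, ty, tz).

Intrinsics K: fx=620.6, fy=517.5, cx=338.9, cy=243.4
Marker side s = 0.13 m; corners in marker frame (Z=0):
  M0 = (-0.0650, +0.0650, 0)
  M1 = (+0.0650, +0.0650, 0)
  M2 = (+0.0650, -0.0650, 0)
  M3 = (-0.0650, -0.0650, 0)
Detected image corners:
  c0 = (191.567070, 142.594635) px
  c1 = (296.123947, 104.058702) px
  c2 = (257.152488, 22.140582) px
  c3 = (156.534651, 60.922257) px
Planar DLT: solve 8×8 A·h = b for H (H[2,2]=1):
  H  [+757.56700 +229.23395 +224.58617]
  H  [-308.84890 +608.97226 +81.95181]
  H  [-0.13901 -0.24522 +1.00000]
B = K⁻¹H; ‖b₁‖=1.408170, ‖b₂‖=1.408170; λ = 2/(‖b₁‖+‖b₂‖) = 0.710142, sign → tz>0 ⇒ λ=+0.710142
r₁ = λ·B[:,0] = (+0.92078,-0.37739,-0.09872); r₂ = λ·B[:,1] = (+0.35740,+0.91757,-0.17414)
r₃ = r₁×r₂ = (+0.15630,+0.12506,+0.97976); SVD([r₁ r₂ r₃]) → R = UVᵀ:
  R  [+0.92078 +0.35740 +0.15630]
  R  [-0.37739 +0.91757 +0.12506]
  R  [-0.09872 -0.17414 +0.97976]
t = (-0.13081, -0.22155, +0.71014) m
tr R = 2.818109; θ = arccos((tr R − 1)/2) = 0.429787 rad = 24.625°
axis k = ((R−Rᵀ)₃₂, (R−Rᵀ)₁₃, (R−Rᵀ)₂₁) / (2 sinθ) = (-0.359040, +0.306010, -0.881730)
rvec = θ·k = (-0.154311, +0.131519, -0.378956)

rvec=(-0.1543, 0.1315, -0.3790) tvec=(-0.1308, -0.2215, 0.7101)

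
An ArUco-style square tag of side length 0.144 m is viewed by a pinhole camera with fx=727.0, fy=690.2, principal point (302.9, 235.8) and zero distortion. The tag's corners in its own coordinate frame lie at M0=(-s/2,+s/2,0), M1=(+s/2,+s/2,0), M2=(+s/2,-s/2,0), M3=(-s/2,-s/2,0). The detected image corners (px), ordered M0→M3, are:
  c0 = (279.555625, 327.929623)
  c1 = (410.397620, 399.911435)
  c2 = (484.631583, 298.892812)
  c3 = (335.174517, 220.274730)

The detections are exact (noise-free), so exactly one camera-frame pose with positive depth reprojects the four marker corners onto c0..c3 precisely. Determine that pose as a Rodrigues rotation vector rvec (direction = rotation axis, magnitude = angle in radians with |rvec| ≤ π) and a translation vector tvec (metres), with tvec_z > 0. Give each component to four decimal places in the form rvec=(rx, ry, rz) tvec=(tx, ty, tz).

rvec=(0.5523, 0.2563, 0.4619) tvec=(0.0650, 0.0751, 0.6589)

Intrinsics K: fx=727.0, fy=690.2, cx=302.9, cy=235.8
Marker side s = 0.144 m; corners in marker frame (Z=0):
  M0 = (-0.0720, +0.0720, 0)
  M1 = (+0.0720, +0.0720, 0)
  M2 = (+0.0720, -0.0720, 0)
  M3 = (-0.0720, -0.0720, 0)
Detected image corners:
  c0 = (279.555625, 327.929623) px
  c1 = (410.397620, 399.911435) px
  c2 = (484.631583, 298.892812) px
  c3 = (335.174517, 220.274730) px
Planar DLT: solve 8×8 A·h = b for H (H[2,2]=1):
  H  [+905.97159 -131.30502 +374.61874]
  H  [+469.18320 +988.15019 +314.46959]
  H  [-0.16786 +0.84462 +1.00000]
B = K⁻¹H; ‖b₁‖=1.517795, ‖b₂‖=1.517795; λ = 2/(‖b₁‖+‖b₂‖) = 0.658851, sign → tz>0 ⇒ λ=+0.658851
r₁ = λ·B[:,0] = (+0.86712,+0.48566,-0.11060); r₂ = λ·B[:,1] = (-0.35085,+0.75315,+0.55648)
r₃ = r₁×r₂ = (+0.35355,-0.44373,+0.82347); SVD([r₁ r₂ r₃]) → R = UVᵀ:
  R  [+0.86712 -0.35085 +0.35355]
  R  [+0.48566 +0.75315 -0.44373]
  R  [-0.11060 +0.55648 +0.82347]
t = (+0.06500, +0.07510, +0.65885) m
tr R = 2.443748; θ = arccos((tr R − 1)/2) = 0.764290 rad = 43.791°
axis k = ((R−Rᵀ)₃₂, (R−Rᵀ)₁₃, (R−Rᵀ)₂₁) / (2 sinθ) = (+0.722668, +0.335357, +0.604390)
rvec = θ·k = (+0.552327, +0.256310, +0.461929)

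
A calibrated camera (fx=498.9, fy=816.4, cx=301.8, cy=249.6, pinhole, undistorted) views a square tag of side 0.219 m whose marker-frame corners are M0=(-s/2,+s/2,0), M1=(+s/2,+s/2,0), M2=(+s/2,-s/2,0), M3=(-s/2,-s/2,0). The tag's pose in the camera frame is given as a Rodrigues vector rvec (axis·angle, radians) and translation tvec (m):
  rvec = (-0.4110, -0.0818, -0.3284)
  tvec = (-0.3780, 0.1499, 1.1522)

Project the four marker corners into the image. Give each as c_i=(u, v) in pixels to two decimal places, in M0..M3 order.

Intrinsics K: fx=498.9, fy=816.4, cx=301.8, cy=249.6
Marker side s = 0.219 m; corners in marker frame (Z=0):
  M0 = (-0.1095, +0.1095, 0)
  M1 = (+0.1095, +0.1095, 0)
  M2 = (+0.1095, -0.1095, 0)
  M3 = (-0.1095, -0.1095, 0)
rvec = (-0.4110, -0.0818, -0.3284), |rvec| = θ = 0.53241 rad = 30.505°
Rodrigues: sinθ=0.50761, 1−cosθ=0.13841; R = I + sinθ·[k]× + (1−cosθ)·[k]×²:
    [+0.94407 +0.32952 -0.01208]
    [-0.29669 +0.86485 +0.40497]
    [+0.14390 -0.37874 +0.91425]
t = (-0.3780, 0.1499, 1.1522) m
M0: Pc = R·M0+t = (-0.44529, +0.27709, +1.09497); u = 498.9·(-0.44529)/1.09497 + 301.8 = 98.9117, v = 816.4·(+0.27709)/1.09497 + 249.6 = 456.1947
M1: Pc = R·M1+t = (-0.23854, +0.21211, +1.12648); u = 498.9·(-0.23854)/1.12648 + 301.8 = 196.1541, v = 816.4·(+0.21211)/1.12648 + 249.6 = 403.3261
M2: Pc = R·M2+t = (-0.31071, +0.02271, +1.20943); u = 498.9·(-0.31071)/1.20943 + 301.8 = 173.6307, v = 816.4·(+0.02271)/1.20943 + 249.6 = 264.9307
M3: Pc = R·M3+t = (-0.51746, +0.08769, +1.17792); u = 498.9·(-0.51746)/1.17792 + 301.8 = 82.6332, v = 816.4·(+0.08769)/1.17792 + 249.6 = 310.3740

c0=(98.91, 456.19) c1=(196.15, 403.33) c2=(173.63, 264.93) c3=(82.63, 310.37)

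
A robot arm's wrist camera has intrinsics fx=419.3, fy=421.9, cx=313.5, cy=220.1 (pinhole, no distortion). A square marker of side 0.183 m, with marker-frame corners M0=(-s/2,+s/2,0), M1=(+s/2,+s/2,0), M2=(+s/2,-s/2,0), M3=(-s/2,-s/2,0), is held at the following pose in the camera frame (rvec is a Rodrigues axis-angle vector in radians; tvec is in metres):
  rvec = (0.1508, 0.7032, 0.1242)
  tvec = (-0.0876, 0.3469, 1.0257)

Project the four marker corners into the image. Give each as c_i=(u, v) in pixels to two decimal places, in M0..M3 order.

c0=(251.55, 381.83) c1=(303.21, 413.76) c2=(307.92, 340.77) c3=(254.16, 315.79)

Intrinsics K: fx=419.3, fy=421.9, cx=313.5, cy=220.1
Marker side s = 0.183 m; corners in marker frame (Z=0):
  M0 = (-0.0915, +0.0915, 0)
  M1 = (+0.0915, +0.0915, 0)
  M2 = (+0.0915, -0.0915, 0)
  M3 = (-0.0915, -0.0915, 0)
rvec = (0.1508, 0.7032, 0.1242), |rvec| = θ = 0.72983 rad = 41.816°
Rodrigues: sinθ=0.66675, 1−cosθ=0.25471; R = I + sinθ·[k]× + (1−cosθ)·[k]×²:
    [+0.75616 -0.06275 +0.65137]
    [+0.16417 +0.98175 -0.09600]
    [-0.63346 +0.17953 +0.75266]
t = (-0.0876, 0.3469, 1.0257) m
M0: Pc = R·M0+t = (-0.16253, +0.42171, +1.10009); u = 419.3·(-0.16253)/1.10009 + 313.5 = 251.5512, v = 421.9·(+0.42171)/1.10009 + 220.1 = 381.8313
M1: Pc = R·M1+t = (-0.02415, +0.45175, +0.98417); u = 419.3·(-0.02415)/0.98417 + 313.5 = 303.2095, v = 421.9·(+0.45175)/0.98417 + 220.1 = 413.7606
M2: Pc = R·M2+t = (-0.01267, +0.27209, +0.95131); u = 419.3·(-0.01267)/0.95131 + 313.5 = 307.9159, v = 421.9·(+0.27209)/0.95131 + 220.1 = 340.7708
M3: Pc = R·M3+t = (-0.15105, +0.24205, +1.06723); u = 419.3·(-0.15105)/1.06723 + 313.5 = 254.1561, v = 421.9·(+0.24205)/1.06723 + 220.1 = 315.7867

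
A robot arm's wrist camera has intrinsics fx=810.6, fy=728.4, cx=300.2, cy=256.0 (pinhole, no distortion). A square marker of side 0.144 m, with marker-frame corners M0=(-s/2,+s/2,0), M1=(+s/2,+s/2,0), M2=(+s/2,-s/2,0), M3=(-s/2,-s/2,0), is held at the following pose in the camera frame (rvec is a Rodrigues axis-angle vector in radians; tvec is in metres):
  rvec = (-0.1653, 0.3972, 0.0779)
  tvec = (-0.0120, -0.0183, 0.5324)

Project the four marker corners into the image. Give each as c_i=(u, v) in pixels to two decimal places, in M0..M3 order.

Intrinsics K: fx=810.6, fy=728.4, cx=300.2, cy=256.0
Marker side s = 0.144 m; corners in marker frame (Z=0):
  M0 = (-0.0720, +0.0720, 0)
  M1 = (+0.0720, +0.0720, 0)
  M2 = (+0.0720, -0.0720, 0)
  M3 = (-0.0720, -0.0720, 0)
rvec = (-0.1653, 0.3972, 0.0779), |rvec| = θ = 0.43722 rad = 25.051°
Rodrigues: sinθ=0.42342, 1−cosθ=0.09407; R = I + sinθ·[k]× + (1−cosθ)·[k]×²:
    [+0.91938 -0.10775 +0.37833]
    [+0.04313 +0.98357 +0.17531]
    [-0.39100 -0.14486 +0.90892]
t = (-0.0120, -0.0183, 0.5324) m
M0: Pc = R·M0+t = (-0.08595, +0.04941, +0.55012); u = 810.6·(-0.08595)/0.55012 + 300.2 = 173.5486, v = 728.4·(+0.04941)/0.55012 + 256.0 = 321.4240
M1: Pc = R·M1+t = (+0.04644, +0.05562, +0.49382); u = 810.6·(+0.04644)/0.49382 + 300.2 = 376.4265, v = 728.4·(+0.05562)/0.49382 + 256.0 = 338.0452
M2: Pc = R·M2+t = (+0.06195, -0.08601, +0.51468); u = 810.6·(+0.06195)/0.51468 + 300.2 = 397.7744, v = 728.4·(-0.08601)/0.51468 + 256.0 = 134.2720
M3: Pc = R·M3+t = (-0.07044, -0.09222, +0.57098); u = 810.6·(-0.07044)/0.57098 + 300.2 = 200.2031, v = 728.4·(-0.09222)/0.57098 + 256.0 = 138.3521

c0=(173.55, 321.42) c1=(376.43, 338.05) c2=(397.77, 134.27) c3=(200.20, 138.35)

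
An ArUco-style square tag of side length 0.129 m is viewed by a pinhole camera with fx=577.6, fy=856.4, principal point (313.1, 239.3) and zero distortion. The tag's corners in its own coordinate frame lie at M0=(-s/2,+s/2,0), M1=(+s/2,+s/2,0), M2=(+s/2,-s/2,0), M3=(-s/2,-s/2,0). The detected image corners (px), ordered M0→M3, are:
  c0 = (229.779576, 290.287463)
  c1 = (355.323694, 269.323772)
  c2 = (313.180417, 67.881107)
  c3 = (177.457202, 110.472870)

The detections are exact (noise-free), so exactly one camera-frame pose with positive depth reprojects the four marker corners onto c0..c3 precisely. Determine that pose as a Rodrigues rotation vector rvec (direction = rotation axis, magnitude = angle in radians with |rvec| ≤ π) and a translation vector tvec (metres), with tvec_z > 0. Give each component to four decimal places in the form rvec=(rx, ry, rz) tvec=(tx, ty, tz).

rvec=(0.5159, 0.3434, -0.2208) tvec=(-0.0405, -0.0290, 0.5093)

Intrinsics K: fx=577.6, fy=856.4, cx=313.1, cy=239.3
Marker side s = 0.129 m; corners in marker frame (Z=0):
  M0 = (-0.0645, +0.0645, 0)
  M1 = (+0.0645, +0.0645, 0)
  M2 = (+0.0645, -0.0645, 0)
  M3 = (-0.0645, -0.0645, 0)
Detected image corners:
  c0 = (229.779576, 290.287463) px
  c1 = (355.323694, 269.323772) px
  c2 = (313.180417, 67.881107) px
  c3 = (177.457202, 110.472870) px
Planar DLT: solve 8×8 A·h = b for H (H[2,2]=1):
  H  [+812.90680 +601.88783 +267.16531]
  H  [-377.15355 +1634.20778 +190.59034]
  H  [-0.73454 +0.86962 +1.00000]
B = K⁻¹H; ‖b₁‖=1.963389, ‖b₂‖=1.963389; λ = 2/(‖b₁‖+‖b₂‖) = 0.509323, sign → tz>0 ⇒ λ=+0.509323
r₁ = λ·B[:,0] = (+0.91961,-0.11976,-0.37412); r₂ = λ·B[:,1] = (+0.29065,+0.84814,+0.44292)
r₃ = r₁×r₂ = (+0.26426,-0.51605,+0.81477); SVD([r₁ r₂ r₃]) → R = UVᵀ:
  R  [+0.91961 +0.29065 +0.26426]
  R  [-0.11976 +0.84814 -0.51605]
  R  [-0.37412 +0.44292 +0.81477]
t = (-0.04050, -0.02897, +0.50932) m
tr R = 2.582531; θ = arccos((tr R − 1)/2) = 0.657920 rad = 37.696°
axis k = ((R−Rᵀ)₃₂, (R−Rᵀ)₁₃, (R−Rᵀ)₂₁) / (2 sinθ) = (+0.784150, +0.522002, -0.335592)
rvec = θ·k = (+0.515908, +0.343436, -0.220793)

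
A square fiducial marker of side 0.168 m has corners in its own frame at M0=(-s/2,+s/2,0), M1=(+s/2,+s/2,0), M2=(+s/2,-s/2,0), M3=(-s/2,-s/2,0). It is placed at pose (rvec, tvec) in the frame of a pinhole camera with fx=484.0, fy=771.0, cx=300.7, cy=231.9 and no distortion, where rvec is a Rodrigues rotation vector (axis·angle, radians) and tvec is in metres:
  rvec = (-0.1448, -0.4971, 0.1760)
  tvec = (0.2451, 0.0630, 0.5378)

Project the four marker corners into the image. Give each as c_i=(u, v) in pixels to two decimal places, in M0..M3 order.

Intrinsics K: fx=484.0, fy=771.0, cx=300.7, cy=231.9
Marker side s = 0.168 m; corners in marker frame (Z=0):
  M0 = (-0.0840, +0.0840, 0)
  M1 = (+0.0840, +0.0840, 0)
  M2 = (+0.0840, -0.0840, 0)
  M3 = (-0.0840, -0.0840, 0)
rvec = (-0.1448, -0.4971, 0.1760), |rvec| = θ = 0.54686 rad = 31.333°
Rodrigues: sinθ=0.52000, 1−cosθ=0.14584; R = I + sinθ·[k]× + (1−cosθ)·[k]×²:
    [+0.86439 -0.13226 -0.48512]
    [+0.20246 +0.97467 +0.09502]
    [+0.46026 -0.18036 +0.86927]
t = (0.2451, 0.0630, 0.5378) m
M0: Pc = R·M0+t = (+0.16138, +0.12787, +0.48399); u = 484.0·(+0.16138)/0.48399 + 300.7 = 462.0859, v = 771.0·(+0.12787)/0.48399 + 231.9 = 435.5917
M1: Pc = R·M1+t = (+0.30660, +0.16188, +0.56131); u = 484.0·(+0.30660)/0.56131 + 300.7 = 565.0697, v = 771.0·(+0.16188)/0.56131 + 231.9 = 454.2515
M2: Pc = R·M2+t = (+0.32882, -0.00187, +0.59161); u = 484.0·(+0.32882)/0.59161 + 300.7 = 569.7074, v = 771.0·(-0.00187)/0.59161 + 231.9 = 229.4687
M3: Pc = R·M3+t = (+0.18360, -0.03588, +0.51429); u = 484.0·(+0.18360)/0.51429 + 300.7 = 473.4881, v = 771.0·(-0.03588)/0.51429 + 231.9 = 178.1118

c0=(462.09, 435.59) c1=(565.07, 454.25) c2=(569.71, 229.47) c3=(473.49, 178.11)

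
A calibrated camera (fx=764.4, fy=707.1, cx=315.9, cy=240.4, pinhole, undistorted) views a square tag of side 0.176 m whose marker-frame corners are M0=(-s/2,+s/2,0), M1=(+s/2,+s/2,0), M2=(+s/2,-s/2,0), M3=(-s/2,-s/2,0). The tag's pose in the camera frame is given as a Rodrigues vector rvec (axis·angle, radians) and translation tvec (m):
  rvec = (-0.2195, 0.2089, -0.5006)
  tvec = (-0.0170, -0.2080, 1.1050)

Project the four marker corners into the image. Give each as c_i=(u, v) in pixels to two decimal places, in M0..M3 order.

Intrinsics K: fx=764.4, fy=707.1, cx=315.9, cy=240.4
Marker side s = 0.176 m; corners in marker frame (Z=0):
  M0 = (-0.0880, +0.0880, 0)
  M1 = (+0.0880, +0.0880, 0)
  M2 = (+0.0880, -0.0880, 0)
  M3 = (-0.0880, -0.0880, 0)
rvec = (-0.2195, 0.2089, -0.5006), |rvec| = θ = 0.58517 rad = 33.528°
Rodrigues: sinθ=0.55234, 1−cosθ=0.16638; R = I + sinθ·[k]× + (1−cosθ)·[k]×²:
    [+0.85703 +0.45024 +0.25057]
    [-0.49480 +0.85482 +0.15637]
    [-0.14379 -0.25800 +0.95539]
t = (-0.0170, -0.2080, 1.1050) m
M0: Pc = R·M0+t = (-0.05280, -0.08923, +1.09495); u = 764.4·(-0.05280)/1.09495 + 315.9 = 279.0410, v = 707.1·(-0.08923)/1.09495 + 240.4 = 182.7746
M1: Pc = R·M1+t = (+0.09804, -0.17632, +1.06964); u = 764.4·(+0.09804)/1.06964 + 315.9 = 385.9621, v = 707.1·(-0.17632)/1.06964 + 240.4 = 123.8432
M2: Pc = R·M2+t = (+0.01880, -0.32677, +1.11505); u = 764.4·(+0.01880)/1.11505 + 315.9 = 328.7865, v = 707.1·(-0.32677)/1.11505 + 240.4 = 33.1837
M3: Pc = R·M3+t = (-0.13204, -0.23968, +1.14036); u = 764.4·(-0.13204)/1.14036 + 315.9 = 227.3918, v = 707.1·(-0.23968)/1.14036 + 240.4 = 91.7804

c0=(279.04, 182.77) c1=(385.96, 123.84) c2=(328.79, 33.18) c3=(227.39, 91.78)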